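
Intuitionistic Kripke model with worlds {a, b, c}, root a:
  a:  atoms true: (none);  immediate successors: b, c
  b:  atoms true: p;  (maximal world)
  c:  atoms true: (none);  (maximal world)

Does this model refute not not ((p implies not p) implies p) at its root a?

a does not force not not ((p implies not p) implies p) since c is accessible from a and c forces not ((p implies not p) implies p).
c forces not ((p implies not p) implies p): no world accessible from c forces (p implies not p) implies p.
So the root a does not force not not ((p implies not p) implies p); the model is a countermodel.

Yes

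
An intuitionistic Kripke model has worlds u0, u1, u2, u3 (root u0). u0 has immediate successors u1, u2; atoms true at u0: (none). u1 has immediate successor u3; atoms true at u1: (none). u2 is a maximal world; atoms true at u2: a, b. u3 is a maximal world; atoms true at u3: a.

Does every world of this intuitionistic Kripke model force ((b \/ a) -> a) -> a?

No

Not every world: u0 ||-/- ((b \/ a) -> a) -> a.
u0 ||-/- ((b \/ a) -> a) -> a: already at u0 itself, u0 ||- (b \/ a) -> a but u0 ||-/- a.
u0 lacks atom a, so u0 ||-/- a.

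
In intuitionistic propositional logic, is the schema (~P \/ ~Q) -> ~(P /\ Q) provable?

Yes

This is a constructively valid De Morgan direction (disjunction of negations to negated conjunction), which is intuitionistically derivable.
If ~P holds at a world then no accessible world forces P, hence none forces P /\ Q; likewise for ~Q.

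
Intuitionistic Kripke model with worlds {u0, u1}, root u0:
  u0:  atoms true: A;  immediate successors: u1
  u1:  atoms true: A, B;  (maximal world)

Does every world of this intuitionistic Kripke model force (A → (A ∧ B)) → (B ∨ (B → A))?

Yes

u0 ⊩ (A → (A ∧ B)) → (B ∨ (B → A)): every world accessible from u0 that forces A → (A ∧ B) (namely u1) also forces B ∨ (B → A).
Since the root u0 forces (A → (A ∧ B)) → (B ∨ (B → A)) and forcing is persistent (monotone upward), every world forces it.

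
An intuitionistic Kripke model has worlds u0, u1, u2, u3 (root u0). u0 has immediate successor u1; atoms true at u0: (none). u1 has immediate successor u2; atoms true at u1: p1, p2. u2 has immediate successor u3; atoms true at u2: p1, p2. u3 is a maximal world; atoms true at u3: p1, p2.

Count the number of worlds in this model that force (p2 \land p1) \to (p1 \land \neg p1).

0

u0: does not force it — u0 \nVdash (p2 \land p1) \to (p1 \land \neg p1): at the accessible world u1, u1 \Vdash p2 \land p1 but u1 \nVdash p1 \land \neg p1.
u1: does not force it — u1 \nVdash (p2 \land p1) \to (p1 \land \neg p1): already at u1 itself, u1 \Vdash p2 \land p1 but u1 \nVdash p1 \land \neg p1.
u2: does not force it.
u3: does not force it.
Worlds forcing the formula: { }.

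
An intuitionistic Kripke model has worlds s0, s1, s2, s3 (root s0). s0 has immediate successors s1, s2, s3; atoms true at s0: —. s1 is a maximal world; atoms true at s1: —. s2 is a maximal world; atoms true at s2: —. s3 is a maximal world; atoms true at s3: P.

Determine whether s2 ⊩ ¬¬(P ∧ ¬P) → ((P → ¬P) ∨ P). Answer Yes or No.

Yes

s2 ⊩ ¬¬(P ∧ ¬P) → ((P → ¬P) ∨ P) vacuously: no world accessible from s2 forces the antecedent ¬¬(P ∧ ¬P).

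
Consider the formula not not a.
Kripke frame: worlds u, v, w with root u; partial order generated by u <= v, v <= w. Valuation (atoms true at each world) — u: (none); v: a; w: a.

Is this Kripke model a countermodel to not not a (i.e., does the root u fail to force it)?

u forces not not a: no world accessible from u forces not a.
So the root u forces not not a; the model is not a countermodel.

No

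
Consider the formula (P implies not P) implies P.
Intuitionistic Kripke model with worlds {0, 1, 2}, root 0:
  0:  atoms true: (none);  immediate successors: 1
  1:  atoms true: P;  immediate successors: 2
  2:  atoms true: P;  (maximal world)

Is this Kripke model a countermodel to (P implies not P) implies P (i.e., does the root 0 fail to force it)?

No

0 forces (P implies not P) implies P vacuously: no world accessible from 0 forces the antecedent P implies not P.
So the root 0 forces (P implies not P) implies P; the model is not a countermodel.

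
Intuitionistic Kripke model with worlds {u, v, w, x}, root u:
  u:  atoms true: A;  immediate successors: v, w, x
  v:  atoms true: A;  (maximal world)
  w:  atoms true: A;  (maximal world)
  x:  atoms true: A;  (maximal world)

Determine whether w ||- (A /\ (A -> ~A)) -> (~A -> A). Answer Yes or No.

w ||- (A /\ (A -> ~A)) -> (~A -> A) vacuously: no world accessible from w forces the antecedent A /\ (A -> ~A).

Yes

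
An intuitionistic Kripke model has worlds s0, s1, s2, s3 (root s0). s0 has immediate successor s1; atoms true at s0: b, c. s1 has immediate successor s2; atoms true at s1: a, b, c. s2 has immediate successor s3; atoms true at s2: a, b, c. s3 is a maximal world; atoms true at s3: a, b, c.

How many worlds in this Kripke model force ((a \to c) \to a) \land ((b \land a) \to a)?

s0: does not force it — s0 \nVdash ((a \to c) \to a) \land ((b \land a) \to a) since s0 fails (a \to c) \to a.
s1: forces it.
s2: forces it.
s3: forces it.
Worlds forcing the formula: {s1, s2, s3}.

3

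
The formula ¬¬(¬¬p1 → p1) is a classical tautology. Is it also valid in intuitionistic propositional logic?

Yes

This is the double negation of double-negation elimination, which is intuitionistically derivable.
By Glivenko's theorem the double negation of any classical propositional tautology is intuitionistically provable; ¬¬p1 → p1 is classically a tautology.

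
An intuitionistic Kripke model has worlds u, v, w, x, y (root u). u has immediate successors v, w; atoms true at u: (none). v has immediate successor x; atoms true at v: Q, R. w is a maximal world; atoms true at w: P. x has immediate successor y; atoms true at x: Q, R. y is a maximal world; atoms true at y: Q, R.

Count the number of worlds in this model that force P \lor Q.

4

u: does not force it — u \nVdash P \lor Q: neither disjunct is forced at u.
v: forces it.
w: forces it.
x: forces it.
y: forces it.
Worlds forcing the formula: {v, w, x, y}.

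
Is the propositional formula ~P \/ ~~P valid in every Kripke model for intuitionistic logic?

This is the weak law of excluded middle, which is not intuitionistically valid.
A Kripke countermodel: worlds u, v, w; order generated by u <= v, u <= w; atoms true at each world — u:{}; v:{P}; w:{}.
u ||-/- ~P \/ ~~P: neither disjunct is forced at u.
u ||-/- ~P since v is accessible from u and v ||- P.
So the root u does not force the formula.

No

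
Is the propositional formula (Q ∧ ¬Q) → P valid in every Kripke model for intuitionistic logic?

Yes

This is an instance of ex falso quodlibet, which is intuitionistically derivable.
No world can force both Q and ¬Q, so the antecedent Q ∧ ¬Q is never forced and the implication holds vacuously at every world.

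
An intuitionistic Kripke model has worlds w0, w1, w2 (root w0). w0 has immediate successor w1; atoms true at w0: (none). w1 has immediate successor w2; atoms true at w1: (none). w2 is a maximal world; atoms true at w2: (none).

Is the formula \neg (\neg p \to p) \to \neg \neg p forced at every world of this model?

Not every world: w0 \nVdash \neg (\neg p \to p) \to \neg \neg p.
w0 \nVdash \neg (\neg p \to p) \to \neg \neg p: already at w0 itself, w0 \Vdash \neg (\neg p \to p) but w0 \nVdash \neg \neg p.
w0 \nVdash \neg \neg p since w0 is accessible from w0 and w0 \Vdash \neg p.
w0 \Vdash \neg p: no world accessible from w0 forces p.

No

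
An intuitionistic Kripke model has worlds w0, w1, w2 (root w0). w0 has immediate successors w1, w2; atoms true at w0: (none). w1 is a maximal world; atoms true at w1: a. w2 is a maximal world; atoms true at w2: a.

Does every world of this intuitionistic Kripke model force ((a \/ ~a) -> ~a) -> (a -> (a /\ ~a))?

w0 ||- ((a \/ ~a) -> ~a) -> (a -> (a /\ ~a)) vacuously: no world accessible from w0 forces the antecedent (a \/ ~a) -> ~a.
Since the root w0 forces ((a \/ ~a) -> ~a) -> (a -> (a /\ ~a)) and forcing is persistent (monotone upward), every world forces it.

Yes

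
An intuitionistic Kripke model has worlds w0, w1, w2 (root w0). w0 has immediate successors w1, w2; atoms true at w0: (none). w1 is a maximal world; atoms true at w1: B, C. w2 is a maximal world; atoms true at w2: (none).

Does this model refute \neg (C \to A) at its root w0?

w0 \nVdash \neg (C \to A) since w2 is accessible from w0 and w2 \Vdash C \to A.
w2 \Vdash C \to A vacuously: no world accessible from w2 forces the antecedent C.
So the root w0 does not force \neg (C \to A); the model is a countermodel.

Yes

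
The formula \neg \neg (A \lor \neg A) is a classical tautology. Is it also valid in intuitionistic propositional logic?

This is the double negation of excluded middle, which is intuitionistically derivable.
Assuming \neg (A \lor \neg A): from A we'd get A \lor \neg A, so \neg A; but then A \lor \neg A again — contradiction. Hence \neg \neg (A \lor \neg A).

Yes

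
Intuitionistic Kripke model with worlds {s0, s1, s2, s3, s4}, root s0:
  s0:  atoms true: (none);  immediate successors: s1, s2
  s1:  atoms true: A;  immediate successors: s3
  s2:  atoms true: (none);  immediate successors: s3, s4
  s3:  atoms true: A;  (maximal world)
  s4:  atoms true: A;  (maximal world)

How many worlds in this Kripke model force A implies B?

0

s0: does not force it — s0 does not force A implies B: at the accessible world s1, s1 forces A but s1 does not force B.
s1: does not force it — s1 does not force A implies B: already at s1 itself, s1 forces A but s1 does not force B.
s2: does not force it.
s3: does not force it.
s4: does not force it.
Worlds forcing the formula: { }.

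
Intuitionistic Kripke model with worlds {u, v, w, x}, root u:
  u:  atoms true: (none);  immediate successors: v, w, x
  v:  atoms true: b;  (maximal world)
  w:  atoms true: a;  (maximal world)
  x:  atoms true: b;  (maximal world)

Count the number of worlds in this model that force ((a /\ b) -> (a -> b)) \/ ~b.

4

u: forces it.
v: forces it.
w: forces it.
x: forces it.
Worlds forcing the formula: {u, v, w, x}.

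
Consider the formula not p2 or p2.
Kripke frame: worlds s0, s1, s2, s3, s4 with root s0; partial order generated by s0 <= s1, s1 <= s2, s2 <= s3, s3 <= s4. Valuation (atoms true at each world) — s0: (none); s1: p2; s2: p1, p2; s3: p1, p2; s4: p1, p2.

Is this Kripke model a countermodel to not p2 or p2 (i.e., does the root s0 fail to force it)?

Yes

s0 does not force not p2 or p2: neither disjunct is forced at s0.
s0 does not force not p2 since s1 is accessible from s0 and s1 forces p2.
So the root s0 does not force not p2 or p2; the model is a countermodel.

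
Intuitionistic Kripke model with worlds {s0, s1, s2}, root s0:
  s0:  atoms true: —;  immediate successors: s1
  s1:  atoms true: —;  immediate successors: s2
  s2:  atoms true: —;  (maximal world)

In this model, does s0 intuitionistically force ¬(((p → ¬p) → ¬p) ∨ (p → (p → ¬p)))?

s0 ⊮ ¬(((p → ¬p) → ¬p) ∨ (p → (p → ¬p))) since s0 is accessible from s0 and s0 ⊩ ((p → ¬p) → ¬p) ∨ (p → (p → ¬p)).
s0 ⊩ ((p → ¬p) → ¬p) ∨ (p → (p → ¬p)) via the disjunct (p → ¬p) → ¬p.

No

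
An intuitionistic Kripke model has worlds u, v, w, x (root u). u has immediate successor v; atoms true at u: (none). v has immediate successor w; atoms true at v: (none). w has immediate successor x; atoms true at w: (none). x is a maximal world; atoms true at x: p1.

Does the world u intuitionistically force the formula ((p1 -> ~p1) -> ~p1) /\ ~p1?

u ||-/- ((p1 -> ~p1) -> ~p1) /\ ~p1 since u fails ~p1.

No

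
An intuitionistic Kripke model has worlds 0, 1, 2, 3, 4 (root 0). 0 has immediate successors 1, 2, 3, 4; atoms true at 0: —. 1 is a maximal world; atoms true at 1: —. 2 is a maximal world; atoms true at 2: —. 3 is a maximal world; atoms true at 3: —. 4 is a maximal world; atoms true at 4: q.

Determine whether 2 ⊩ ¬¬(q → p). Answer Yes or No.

2 ⊩ ¬¬(q → p): no world accessible from 2 forces ¬(q → p).

Yes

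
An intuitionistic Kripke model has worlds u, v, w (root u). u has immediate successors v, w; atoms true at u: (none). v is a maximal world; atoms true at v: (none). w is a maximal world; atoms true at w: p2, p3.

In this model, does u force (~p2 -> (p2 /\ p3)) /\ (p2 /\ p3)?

u ||-/- (~p2 -> (p2 /\ p3)) /\ (p2 /\ p3) since u fails ~p2 -> (p2 /\ p3).

No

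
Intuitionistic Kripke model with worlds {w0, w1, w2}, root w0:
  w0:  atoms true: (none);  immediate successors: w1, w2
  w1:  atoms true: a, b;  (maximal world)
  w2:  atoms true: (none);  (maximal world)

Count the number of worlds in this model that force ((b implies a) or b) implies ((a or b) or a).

w0: does not force it — w0 does not force ((b implies a) or b) implies ((a or b) or a): already at w0 itself, w0 forces (b implies a) or b but w0 does not force (a or b) or a.
w1: forces it.
w2: does not force it.
Worlds forcing the formula: {w1}.

1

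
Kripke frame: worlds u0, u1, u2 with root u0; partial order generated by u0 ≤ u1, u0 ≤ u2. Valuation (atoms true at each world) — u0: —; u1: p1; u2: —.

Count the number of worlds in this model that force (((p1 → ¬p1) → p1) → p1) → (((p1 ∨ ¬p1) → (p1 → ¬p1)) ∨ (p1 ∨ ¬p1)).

2

u0: does not force it — u0 ⊮ (((p1 → ¬p1) → p1) → p1) → (((p1 ∨ ¬p1) → (p1 → ¬p1)) ∨ (p1 ∨ ¬p1)): already at u0 itself, u0 ⊩ ((p1 → ¬p1) → p1) → p1 but u0 ⊮ ((p1 ∨ ¬p1) → (p1 → ¬p1)) ∨ (p1 ∨ ¬p1).
u1: forces it.
u2: forces it.
Worlds forcing the formula: {u1, u2}.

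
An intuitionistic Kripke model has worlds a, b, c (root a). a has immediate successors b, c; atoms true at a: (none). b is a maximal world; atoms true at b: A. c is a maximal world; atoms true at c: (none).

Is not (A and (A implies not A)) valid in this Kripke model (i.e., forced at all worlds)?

a forces not (A and (A implies not A)): no world accessible from a forces A and (A implies not A).
Since the root a forces not (A and (A implies not A)) and forcing is persistent (monotone upward), every world forces it.

Yes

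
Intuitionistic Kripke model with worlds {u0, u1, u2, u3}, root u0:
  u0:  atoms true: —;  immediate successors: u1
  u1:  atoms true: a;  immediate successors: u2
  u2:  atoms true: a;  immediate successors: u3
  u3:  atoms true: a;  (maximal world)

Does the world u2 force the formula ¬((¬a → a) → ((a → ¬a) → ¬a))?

u2 ⊮ ¬((¬a → a) → ((a → ¬a) → ¬a)) since u2 is accessible from u2 and u2 ⊩ (¬a → a) → ((a → ¬a) → ¬a).
u2 ⊩ (¬a → a) → ((a → ¬a) → ¬a): every world accessible from u2 that forces ¬a → a (namely u2, u3) also forces (a → ¬a) → ¬a.

No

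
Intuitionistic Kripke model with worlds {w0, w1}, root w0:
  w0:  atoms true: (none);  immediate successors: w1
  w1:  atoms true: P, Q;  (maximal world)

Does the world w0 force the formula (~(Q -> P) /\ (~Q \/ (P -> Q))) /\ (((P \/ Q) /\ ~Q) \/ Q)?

No

w0 ||-/- (~(Q -> P) /\ (~Q \/ (P -> Q))) /\ (((P \/ Q) /\ ~Q) \/ Q) since w0 fails ~(Q -> P) /\ (~Q \/ (P -> Q)).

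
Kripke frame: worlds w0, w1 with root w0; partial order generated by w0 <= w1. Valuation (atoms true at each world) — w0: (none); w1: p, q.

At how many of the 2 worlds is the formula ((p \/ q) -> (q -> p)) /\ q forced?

1

w0: does not force it — w0 ||-/- ((p \/ q) -> (q -> p)) /\ q since w0 fails q.
w1: forces it.
Worlds forcing the formula: {w1}.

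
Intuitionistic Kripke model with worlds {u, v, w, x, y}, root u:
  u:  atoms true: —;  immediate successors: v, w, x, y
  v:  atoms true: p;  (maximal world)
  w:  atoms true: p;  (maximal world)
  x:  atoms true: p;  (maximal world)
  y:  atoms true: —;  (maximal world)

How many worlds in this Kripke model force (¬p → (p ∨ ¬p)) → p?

3

u: does not force it — u ⊮ (¬p → (p ∨ ¬p)) → p: already at u itself, u ⊩ ¬p → (p ∨ ¬p) but u ⊮ p.
v: forces it.
w: forces it.
x: forces it.
y: does not force it — y ⊮ (¬p → (p ∨ ¬p)) → p: already at y itself, y ⊩ ¬p → (p ∨ ¬p) but y ⊮ p.
Worlds forcing the formula: {v, w, x}.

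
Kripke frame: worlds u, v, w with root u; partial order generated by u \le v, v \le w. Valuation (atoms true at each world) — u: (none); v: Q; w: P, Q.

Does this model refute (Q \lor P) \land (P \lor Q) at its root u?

Yes

u \nVdash (Q \lor P) \land (P \lor Q) since u fails Q \lor P.
So the root u does not force (Q \lor P) \land (P \lor Q); the model is a countermodel.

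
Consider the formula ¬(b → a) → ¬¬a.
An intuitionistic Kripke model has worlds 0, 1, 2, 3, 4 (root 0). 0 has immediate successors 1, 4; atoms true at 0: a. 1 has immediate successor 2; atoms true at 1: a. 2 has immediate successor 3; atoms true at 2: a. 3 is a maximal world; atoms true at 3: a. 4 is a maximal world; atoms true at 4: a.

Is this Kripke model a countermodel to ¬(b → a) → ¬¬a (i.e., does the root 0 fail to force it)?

No

0 ⊩ ¬(b → a) → ¬¬a vacuously: no world accessible from 0 forces the antecedent ¬(b → a).
So the root 0 forces ¬(b → a) → ¬¬a; the model is not a countermodel.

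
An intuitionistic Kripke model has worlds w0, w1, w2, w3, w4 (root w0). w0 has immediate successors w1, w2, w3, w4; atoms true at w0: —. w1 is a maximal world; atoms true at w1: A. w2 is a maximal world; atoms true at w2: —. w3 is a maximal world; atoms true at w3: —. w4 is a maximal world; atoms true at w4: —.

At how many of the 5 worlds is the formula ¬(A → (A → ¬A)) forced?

w0: does not force it — w0 ⊮ ¬(A → (A → ¬A)) since w2 is accessible from w0 and w2 ⊩ A → (A → ¬A).
w1: forces it.
w2: does not force it — w2 ⊮ ¬(A → (A → ¬A)) since w2 is accessible from w2 and w2 ⊩ A → (A → ¬A).
w3: does not force it — w3 ⊮ ¬(A → (A → ¬A)) since w3 is accessible from w3 and w3 ⊩ A → (A → ¬A).
w4: does not force it.
Worlds forcing the formula: {w1}.

1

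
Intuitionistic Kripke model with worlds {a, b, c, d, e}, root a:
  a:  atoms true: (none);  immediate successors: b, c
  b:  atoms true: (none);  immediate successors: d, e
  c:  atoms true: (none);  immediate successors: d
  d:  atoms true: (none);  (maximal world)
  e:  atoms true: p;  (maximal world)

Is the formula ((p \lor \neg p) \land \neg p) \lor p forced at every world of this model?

Not every world: a \nVdash ((p \lor \neg p) \land \neg p) \lor p.
a \nVdash ((p \lor \neg p) \land \neg p) \lor p: neither disjunct is forced at a.
a \nVdash (p \lor \neg p) \land \neg p since a fails p \lor \neg p.

No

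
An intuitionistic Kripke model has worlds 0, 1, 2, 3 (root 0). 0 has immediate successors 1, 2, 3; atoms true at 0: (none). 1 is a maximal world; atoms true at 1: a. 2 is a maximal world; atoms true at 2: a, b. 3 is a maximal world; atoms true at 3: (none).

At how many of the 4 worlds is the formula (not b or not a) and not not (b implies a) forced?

0: does not force it — 0 does not force (not b or not a) and not not (b implies a) since 0 fails not b or not a.
1: forces it.
2: does not force it — 2 does not force (not b or not a) and not not (b implies a) since 2 fails not b or not a.
3: forces it.
Worlds forcing the formula: {1, 3}.

2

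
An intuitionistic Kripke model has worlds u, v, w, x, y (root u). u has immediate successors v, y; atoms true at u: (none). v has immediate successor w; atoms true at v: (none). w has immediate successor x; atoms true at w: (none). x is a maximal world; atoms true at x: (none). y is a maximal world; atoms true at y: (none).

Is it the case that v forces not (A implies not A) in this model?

No

v does not force not (A implies not A) since v is accessible from v and v forces A implies not A.
v forces A implies not A vacuously: no world accessible from v forces the antecedent A.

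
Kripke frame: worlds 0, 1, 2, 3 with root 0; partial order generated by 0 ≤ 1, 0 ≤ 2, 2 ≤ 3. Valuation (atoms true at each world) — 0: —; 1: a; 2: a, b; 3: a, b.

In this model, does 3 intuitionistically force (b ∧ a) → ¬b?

No

3 ⊮ (b ∧ a) → ¬b: already at 3 itself, 3 ⊩ b ∧ a but 3 ⊮ ¬b.
3 ⊮ ¬b since 3 is accessible from 3 and 3 ⊩ b.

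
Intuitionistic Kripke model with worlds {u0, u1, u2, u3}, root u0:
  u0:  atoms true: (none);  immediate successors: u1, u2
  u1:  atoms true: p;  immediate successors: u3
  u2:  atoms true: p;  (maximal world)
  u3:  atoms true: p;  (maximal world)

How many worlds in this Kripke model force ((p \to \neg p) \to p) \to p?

3

u0: does not force it — u0 \nVdash ((p \to \neg p) \to p) \to p: already at u0 itself, u0 \Vdash (p \to \neg p) \to p but u0 \nVdash p.
u1: forces it.
u2: forces it.
u3: forces it.
Worlds forcing the formula: {u1, u2, u3}.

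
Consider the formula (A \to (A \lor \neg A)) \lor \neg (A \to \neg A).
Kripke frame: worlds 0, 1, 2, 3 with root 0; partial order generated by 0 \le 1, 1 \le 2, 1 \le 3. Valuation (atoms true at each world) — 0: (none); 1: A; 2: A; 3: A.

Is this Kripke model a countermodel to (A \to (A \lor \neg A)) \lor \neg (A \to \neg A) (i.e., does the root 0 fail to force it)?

0 \Vdash (A \to (A \lor \neg A)) \lor \neg (A \to \neg A) via the disjunct A \to (A \lor \neg A).
So the root 0 forces (A \to (A \lor \neg A)) \lor \neg (A \to \neg A); the model is not a countermodel.

No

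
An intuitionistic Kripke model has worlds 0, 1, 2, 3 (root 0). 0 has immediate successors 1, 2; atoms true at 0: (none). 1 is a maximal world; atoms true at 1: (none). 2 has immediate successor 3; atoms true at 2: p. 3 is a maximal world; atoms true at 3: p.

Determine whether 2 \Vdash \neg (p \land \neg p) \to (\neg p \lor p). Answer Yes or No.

2 \Vdash \neg (p \land \neg p) \to (\neg p \lor p): every world accessible from 2 that forces \neg (p \land \neg p) (namely 2, 3) also forces \neg p \lor p.

Yes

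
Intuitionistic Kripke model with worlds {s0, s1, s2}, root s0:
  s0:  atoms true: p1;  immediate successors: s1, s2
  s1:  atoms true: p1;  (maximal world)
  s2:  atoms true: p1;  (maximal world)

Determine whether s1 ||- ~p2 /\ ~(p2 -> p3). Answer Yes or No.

s1 ||-/- ~p2 /\ ~(p2 -> p3) since s1 fails ~(p2 -> p3).

No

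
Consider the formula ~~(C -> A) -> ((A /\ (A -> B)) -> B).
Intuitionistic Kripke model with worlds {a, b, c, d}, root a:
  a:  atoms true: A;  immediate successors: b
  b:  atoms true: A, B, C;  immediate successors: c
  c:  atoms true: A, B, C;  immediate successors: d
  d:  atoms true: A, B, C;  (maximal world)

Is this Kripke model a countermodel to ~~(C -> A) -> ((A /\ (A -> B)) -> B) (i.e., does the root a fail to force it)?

a ||- ~~(C -> A) -> ((A /\ (A -> B)) -> B): every world accessible from a that forces ~~(C -> A) (namely a, b, c, d) also forces (A /\ (A -> B)) -> B.
So the root a forces ~~(C -> A) -> ((A /\ (A -> B)) -> B); the model is not a countermodel.

No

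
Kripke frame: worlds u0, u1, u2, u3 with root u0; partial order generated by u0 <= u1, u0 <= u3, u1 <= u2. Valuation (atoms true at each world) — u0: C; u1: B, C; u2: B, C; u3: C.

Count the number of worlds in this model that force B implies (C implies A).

1

u0: does not force it — u0 does not force B implies (C implies A): at the accessible world u1, u1 forces B but u1 does not force C implies A.
u1: does not force it — u1 does not force B implies (C implies A): already at u1 itself, u1 forces B but u1 does not force C implies A.
u2: does not force it — u2 does not force B implies (C implies A): already at u2 itself, u2 forces B but u2 does not force C implies A.
u3: forces it.
Worlds forcing the formula: {u3}.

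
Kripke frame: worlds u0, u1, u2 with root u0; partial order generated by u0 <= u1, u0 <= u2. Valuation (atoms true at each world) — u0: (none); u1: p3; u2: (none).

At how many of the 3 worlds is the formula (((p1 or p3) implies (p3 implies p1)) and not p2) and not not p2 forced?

u0: does not force it — u0 does not force (((p1 or p3) implies (p3 implies p1)) and not p2) and not not p2 since u0 fails ((p1 or p3) implies (p3 implies p1)) and not p2.
u1: does not force it — u1 does not force (((p1 or p3) implies (p3 implies p1)) and not p2) and not not p2 since u1 fails ((p1 or p3) implies (p3 implies p1)) and not p2.
u2: does not force it — u2 does not force (((p1 or p3) implies (p3 implies p1)) and not p2) and not not p2 since u2 fails not not p2.
Worlds forcing the formula: { }.

0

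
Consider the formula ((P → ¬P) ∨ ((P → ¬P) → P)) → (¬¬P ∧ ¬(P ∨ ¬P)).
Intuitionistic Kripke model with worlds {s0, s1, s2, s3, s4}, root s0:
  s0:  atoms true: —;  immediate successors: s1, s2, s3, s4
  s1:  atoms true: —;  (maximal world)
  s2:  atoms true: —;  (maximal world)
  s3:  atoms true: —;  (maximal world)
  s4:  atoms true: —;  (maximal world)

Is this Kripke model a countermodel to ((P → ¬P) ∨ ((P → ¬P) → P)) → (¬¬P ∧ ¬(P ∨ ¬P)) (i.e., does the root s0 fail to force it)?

s0 ⊮ ((P → ¬P) ∨ ((P → ¬P) → P)) → (¬¬P ∧ ¬(P ∨ ¬P)): already at s0 itself, s0 ⊩ (P → ¬P) ∨ ((P → ¬P) → P) but s0 ⊮ ¬¬P ∧ ¬(P ∨ ¬P).
s0 ⊮ ¬¬P ∧ ¬(P ∨ ¬P) since s0 fails ¬¬P.
So the root s0 does not force ((P → ¬P) ∨ ((P → ¬P) → P)) → (¬¬P ∧ ¬(P ∨ ¬P)); the model is a countermodel.

Yes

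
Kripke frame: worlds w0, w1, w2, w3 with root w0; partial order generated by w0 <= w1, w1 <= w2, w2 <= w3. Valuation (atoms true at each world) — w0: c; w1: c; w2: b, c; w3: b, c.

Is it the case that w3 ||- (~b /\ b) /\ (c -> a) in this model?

No

w3 ||-/- (~b /\ b) /\ (c -> a) since w3 fails ~b /\ b.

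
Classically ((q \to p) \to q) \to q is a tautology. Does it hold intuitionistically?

No

This is Peirce's law, which is not intuitionistically valid.
A Kripke countermodel: worlds u0, u1; order generated by u0 \le u1; atoms true at each world — u0:{}; u1:{q}.
u0 \nVdash ((q \to p) \to q) \to q: already at u0 itself, u0 \Vdash (q \to p) \to q but u0 \nVdash q.
u0 lacks atom q, so u0 \nVdash q.
So the root u0 does not force the formula.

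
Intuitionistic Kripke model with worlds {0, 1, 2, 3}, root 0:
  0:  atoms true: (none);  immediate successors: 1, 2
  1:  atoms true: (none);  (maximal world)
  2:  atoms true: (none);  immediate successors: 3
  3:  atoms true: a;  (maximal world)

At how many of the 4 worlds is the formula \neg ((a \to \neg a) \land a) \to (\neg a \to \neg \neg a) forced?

0: does not force it — 0 \nVdash \neg ((a \to \neg a) \land a) \to (\neg a \to \neg \neg a): already at 0 itself, 0 \Vdash \neg ((a \to \neg a) \land a) but 0 \nVdash \neg a \to \neg \neg a.
1: does not force it — 1 \nVdash \neg ((a \to \neg a) \land a) \to (\neg a \to \neg \neg a): already at 1 itself, 1 \Vdash \neg ((a \to \neg a) \land a) but 1 \nVdash \neg a \to \neg \neg a.
2: forces it.
3: forces it.
Worlds forcing the formula: {2, 3}.

2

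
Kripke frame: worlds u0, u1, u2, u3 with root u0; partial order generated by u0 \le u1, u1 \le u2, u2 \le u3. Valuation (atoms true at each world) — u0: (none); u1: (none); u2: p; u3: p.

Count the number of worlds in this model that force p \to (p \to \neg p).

u0: does not force it — u0 \nVdash p \to (p \to \neg p): at the accessible world u2, u2 \Vdash p but u2 \nVdash p \to \neg p.
u1: does not force it — u1 \nVdash p \to (p \to \neg p): at the accessible world u2, u2 \Vdash p but u2 \nVdash p \to \neg p.
u2: does not force it — u2 \nVdash p \to (p \to \neg p): already at u2 itself, u2 \Vdash p but u2 \nVdash p \to \neg p.
u3: does not force it.
Worlds forcing the formula: { }.

0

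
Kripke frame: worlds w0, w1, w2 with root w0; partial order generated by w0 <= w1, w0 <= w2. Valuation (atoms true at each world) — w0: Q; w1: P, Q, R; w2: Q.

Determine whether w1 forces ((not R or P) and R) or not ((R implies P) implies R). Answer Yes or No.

w1 forces ((not R or P) and R) or not ((R implies P) implies R) via the disjunct (not R or P) and R.

Yes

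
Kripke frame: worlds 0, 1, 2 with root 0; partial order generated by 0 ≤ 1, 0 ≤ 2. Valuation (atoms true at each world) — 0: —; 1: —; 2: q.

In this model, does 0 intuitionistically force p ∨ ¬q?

0 ⊮ p ∨ ¬q: neither disjunct is forced at 0.
0 lacks atom p, so 0 ⊮ p.

No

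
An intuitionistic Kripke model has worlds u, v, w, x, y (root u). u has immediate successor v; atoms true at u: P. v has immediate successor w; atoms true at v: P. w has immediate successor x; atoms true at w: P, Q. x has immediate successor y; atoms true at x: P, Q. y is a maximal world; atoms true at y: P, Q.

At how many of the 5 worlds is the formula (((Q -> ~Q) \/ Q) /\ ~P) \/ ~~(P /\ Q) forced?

5

u: forces it.
v: forces it.
w: forces it.
x: forces it.
y: forces it.
Worlds forcing the formula: {u, v, w, x, y}.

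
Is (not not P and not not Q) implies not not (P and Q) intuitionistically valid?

Yes

This is the distribution of double negation over conjunction, which is intuitionistically derivable.
Assume not not P, not not Q, and not (P and Q). From P we'd get not Q (since P and Q is refuted), contradicting not not Q; so not P, contradicting not not P.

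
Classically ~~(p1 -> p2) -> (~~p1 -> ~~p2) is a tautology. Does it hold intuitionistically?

This is the distribution of double negation over implication, which is intuitionistically derivable.
Assume ~~(p1 -> p2) and ~~p1; suppose ~p2. Then p1 -> p2 would give ~p1 (by contraposition), contradicting ~~p1; so ~(p1 -> p2), contradicting ~~(p1 -> p2). Hence ~~p2.

Yes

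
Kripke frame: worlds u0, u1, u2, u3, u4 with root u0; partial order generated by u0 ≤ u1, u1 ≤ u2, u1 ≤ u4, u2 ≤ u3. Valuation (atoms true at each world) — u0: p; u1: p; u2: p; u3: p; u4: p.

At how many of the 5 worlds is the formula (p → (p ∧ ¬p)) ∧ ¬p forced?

0

u0: does not force it — u0 ⊮ (p → (p ∧ ¬p)) ∧ ¬p since u0 fails p → (p ∧ ¬p).
u1: does not force it.
u2: does not force it.
u3: does not force it.
u4: does not force it.
Worlds forcing the formula: { }.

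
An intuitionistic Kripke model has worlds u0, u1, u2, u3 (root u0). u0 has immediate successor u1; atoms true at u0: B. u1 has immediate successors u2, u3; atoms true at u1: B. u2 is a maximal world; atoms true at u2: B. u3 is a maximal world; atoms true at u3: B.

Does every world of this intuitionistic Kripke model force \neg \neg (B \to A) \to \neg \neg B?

Yes

u0 \Vdash \neg \neg (B \to A) \to \neg \neg B vacuously: no world accessible from u0 forces the antecedent \neg \neg (B \to A).
Since the root u0 forces \neg \neg (B \to A) \to \neg \neg B and forcing is persistent (monotone upward), every world forces it.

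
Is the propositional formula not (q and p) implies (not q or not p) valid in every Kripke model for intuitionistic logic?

This is the constructively invalid direction of De Morgan's law for conjunction, which is not intuitionistically valid.
A Kripke countermodel: worlds w0, w1, w2; order generated by w0 <= w1, w0 <= w2; atoms true at each world — w0:{}; w1:{q}; w2:{p}.
w0 does not force not (q and p) implies (not q or not p): already at w0 itself, w0 forces not (q and p) but w0 does not force not q or not p.
w0 does not force not q or not p: neither disjunct is forced at w0.
w0 does not force not q since w1 is accessible from w0 and w1 forces q.
So the root w0 does not force the formula.

No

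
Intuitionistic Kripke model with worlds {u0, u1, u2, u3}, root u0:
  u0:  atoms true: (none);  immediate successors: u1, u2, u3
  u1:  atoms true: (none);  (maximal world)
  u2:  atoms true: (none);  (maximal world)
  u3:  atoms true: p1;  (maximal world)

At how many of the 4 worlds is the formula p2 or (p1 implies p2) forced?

2

u0: does not force it — u0 does not force p2 or (p1 implies p2): neither disjunct is forced at u0.
u1: forces it.
u2: forces it.
u3: does not force it — u3 does not force p2 or (p1 implies p2): neither disjunct is forced at u3.
Worlds forcing the formula: {u1, u2}.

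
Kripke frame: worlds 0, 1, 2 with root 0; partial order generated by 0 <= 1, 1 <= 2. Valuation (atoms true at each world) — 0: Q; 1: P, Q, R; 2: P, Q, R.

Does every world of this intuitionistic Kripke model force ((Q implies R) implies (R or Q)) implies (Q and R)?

Not every world: 0 does not force ((Q implies R) implies (R or Q)) implies (Q and R).
0 does not force ((Q implies R) implies (R or Q)) implies (Q and R): already at 0 itself, 0 forces (Q implies R) implies (R or Q) but 0 does not force Q and R.
0 does not force Q and R since 0 fails R.

No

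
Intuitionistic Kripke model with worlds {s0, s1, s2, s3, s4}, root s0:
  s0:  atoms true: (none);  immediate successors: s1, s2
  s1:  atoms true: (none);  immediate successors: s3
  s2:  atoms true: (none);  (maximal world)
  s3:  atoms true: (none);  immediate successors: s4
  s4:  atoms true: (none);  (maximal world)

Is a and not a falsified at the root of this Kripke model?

s0 does not force a and not a since s0 fails a.
So the root s0 does not force a and not a; the model is a countermodel.

Yes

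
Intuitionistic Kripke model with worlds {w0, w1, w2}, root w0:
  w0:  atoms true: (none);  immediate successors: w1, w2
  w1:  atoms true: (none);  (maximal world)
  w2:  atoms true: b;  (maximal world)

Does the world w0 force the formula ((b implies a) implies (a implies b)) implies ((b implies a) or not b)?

w0 does not force ((b implies a) implies (a implies b)) implies ((b implies a) or not b): already at w0 itself, w0 forces (b implies a) implies (a implies b) but w0 does not force (b implies a) or not b.
w0 does not force (b implies a) or not b: neither disjunct is forced at w0.
w0 does not force b implies a: at the accessible world w2, w2 forces b but w2 does not force a.
w2 lacks atom a, so w2 does not force a.

No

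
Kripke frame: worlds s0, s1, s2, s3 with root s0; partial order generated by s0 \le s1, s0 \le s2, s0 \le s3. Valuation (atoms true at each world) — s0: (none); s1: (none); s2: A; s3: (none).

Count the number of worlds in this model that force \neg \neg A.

1

s0: does not force it — s0 \nVdash \neg \neg A since s1 is accessible from s0 and s1 \Vdash \neg A.
s1: does not force it — s1 \nVdash \neg \neg A since s1 is accessible from s1 and s1 \Vdash \neg A.
s2: forces it.
s3: does not force it.
Worlds forcing the formula: {s2}.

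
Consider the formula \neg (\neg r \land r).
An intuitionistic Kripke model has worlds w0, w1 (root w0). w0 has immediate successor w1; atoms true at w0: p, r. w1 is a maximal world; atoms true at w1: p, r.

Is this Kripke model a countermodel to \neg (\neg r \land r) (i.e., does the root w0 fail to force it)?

No

w0 \Vdash \neg (\neg r \land r): no world accessible from w0 forces \neg r \land r.
So the root w0 forces \neg (\neg r \land r); the model is not a countermodel.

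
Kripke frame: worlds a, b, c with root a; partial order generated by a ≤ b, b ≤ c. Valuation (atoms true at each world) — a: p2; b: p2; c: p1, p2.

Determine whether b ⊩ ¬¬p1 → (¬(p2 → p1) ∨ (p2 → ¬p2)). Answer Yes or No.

No

b ⊮ ¬¬p1 → (¬(p2 → p1) ∨ (p2 → ¬p2)): already at b itself, b ⊩ ¬¬p1 but b ⊮ ¬(p2 → p1) ∨ (p2 → ¬p2).
b ⊮ ¬(p2 → p1) ∨ (p2 → ¬p2): neither disjunct is forced at b.
b ⊮ ¬(p2 → p1) since c is accessible from b and c ⊩ p2 → p1.
c ⊩ p2 → p1: every world accessible from c that forces p2 (namely c) also forces p1.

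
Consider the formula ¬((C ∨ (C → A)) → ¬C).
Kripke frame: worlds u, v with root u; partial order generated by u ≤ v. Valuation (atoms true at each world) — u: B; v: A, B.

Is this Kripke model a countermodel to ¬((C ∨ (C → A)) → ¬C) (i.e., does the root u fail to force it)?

Yes

u ⊮ ¬((C ∨ (C → A)) → ¬C) since u is accessible from u and u ⊩ (C ∨ (C → A)) → ¬C.
u ⊩ (C ∨ (C → A)) → ¬C: every world accessible from u that forces C ∨ (C → A) (namely u, v) also forces ¬C.
So the root u does not force ¬((C ∨ (C → A)) → ¬C); the model is a countermodel.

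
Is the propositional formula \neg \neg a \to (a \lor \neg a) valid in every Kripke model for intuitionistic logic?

No

This is a variant of double-negation elimination (deriving excluded middle from double negation), which is not intuitionistically valid.
A Kripke countermodel: worlds u0, u1; order generated by u0 \le u1; atoms true at each world — u0:{}; u1:{a}.
u0 \nVdash \neg \neg a \to (a \lor \neg a): already at u0 itself, u0 \Vdash \neg \neg a but u0 \nVdash a \lor \neg a.
u0 \nVdash a \lor \neg a: neither disjunct is forced at u0.
u0 lacks atom a, so u0 \nVdash a.
So the root u0 does not force the formula.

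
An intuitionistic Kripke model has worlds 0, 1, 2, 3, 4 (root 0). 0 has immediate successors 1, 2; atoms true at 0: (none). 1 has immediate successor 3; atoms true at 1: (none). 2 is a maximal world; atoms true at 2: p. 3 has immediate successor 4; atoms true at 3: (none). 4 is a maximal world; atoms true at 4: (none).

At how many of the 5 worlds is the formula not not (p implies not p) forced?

3

0: does not force it — 0 does not force not not (p implies not p) since 2 is accessible from 0 and 2 forces not (p implies not p).
1: forces it.
2: does not force it.
3: forces it.
4: forces it.
Worlds forcing the formula: {1, 3, 4}.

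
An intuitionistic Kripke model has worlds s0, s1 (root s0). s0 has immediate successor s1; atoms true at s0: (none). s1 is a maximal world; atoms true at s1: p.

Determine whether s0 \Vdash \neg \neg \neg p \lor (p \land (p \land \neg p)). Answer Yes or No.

No

s0 \nVdash \neg \neg \neg p \lor (p \land (p \land \neg p)): neither disjunct is forced at s0.
s0 \nVdash \neg \neg \neg p since s0 is accessible from s0 and s0 \Vdash \neg \neg p.
s0 \Vdash \neg \neg p: no world accessible from s0 forces \neg p.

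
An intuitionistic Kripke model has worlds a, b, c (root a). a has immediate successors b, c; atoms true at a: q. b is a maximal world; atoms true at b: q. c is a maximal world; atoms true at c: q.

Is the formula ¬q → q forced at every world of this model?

a ⊩ ¬q → q vacuously: no world accessible from a forces the antecedent ¬q.
Since the root a forces ¬q → q and forcing is persistent (monotone upward), every world forces it.

Yes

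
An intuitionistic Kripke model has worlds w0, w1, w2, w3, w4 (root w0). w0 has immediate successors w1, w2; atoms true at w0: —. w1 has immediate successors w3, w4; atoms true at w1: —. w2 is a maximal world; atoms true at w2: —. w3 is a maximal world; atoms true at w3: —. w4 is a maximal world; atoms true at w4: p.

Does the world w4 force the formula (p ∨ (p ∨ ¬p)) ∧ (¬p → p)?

Yes

w4 ⊩ (p ∨ (p ∨ ¬p)) ∧ (¬p → p) since w4 forces both conjuncts.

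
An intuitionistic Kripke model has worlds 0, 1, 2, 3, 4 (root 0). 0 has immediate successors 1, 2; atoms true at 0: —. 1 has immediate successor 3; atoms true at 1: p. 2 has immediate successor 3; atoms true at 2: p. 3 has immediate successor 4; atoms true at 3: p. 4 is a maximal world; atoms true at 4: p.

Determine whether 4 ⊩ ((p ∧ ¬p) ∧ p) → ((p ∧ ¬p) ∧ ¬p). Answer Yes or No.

Yes

4 ⊩ ((p ∧ ¬p) ∧ p) → ((p ∧ ¬p) ∧ ¬p) vacuously: no world accessible from 4 forces the antecedent (p ∧ ¬p) ∧ p.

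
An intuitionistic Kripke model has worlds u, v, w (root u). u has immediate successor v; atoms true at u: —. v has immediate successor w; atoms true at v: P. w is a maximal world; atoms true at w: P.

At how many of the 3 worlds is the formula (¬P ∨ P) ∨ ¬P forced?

u: does not force it — u ⊮ (¬P ∨ P) ∨ ¬P: neither disjunct is forced at u.
v: forces it.
w: forces it.
Worlds forcing the formula: {v, w}.

2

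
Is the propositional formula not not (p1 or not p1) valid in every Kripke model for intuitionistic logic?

This is the double negation of excluded middle, which is intuitionistically derivable.
Assuming not (p1 or not p1): from p1 we'd get p1 or not p1, so not p1; but then p1 or not p1 again — contradiction. Hence not not (p1 or not p1).

Yes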